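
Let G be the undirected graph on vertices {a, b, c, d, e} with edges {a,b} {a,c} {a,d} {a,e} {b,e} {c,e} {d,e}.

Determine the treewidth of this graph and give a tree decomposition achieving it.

Treewidth 2.
One such decomposition:
Bags: B1 = {a, c, e}  B2 = {a, b, e}  B3 = {a, d, e}
Tree: B1–B2, B2–B3

Every bag has size at most 3, so the width is 3 − 1 = 2 and tw(G) ≤ 2. For the lower bound, the 3 vertices {a, d, e} are pairwise adjacent, and any tree decomposition puts a clique entirely inside one bag — forcing width ≥ 2. Therefore the treewidth is 2.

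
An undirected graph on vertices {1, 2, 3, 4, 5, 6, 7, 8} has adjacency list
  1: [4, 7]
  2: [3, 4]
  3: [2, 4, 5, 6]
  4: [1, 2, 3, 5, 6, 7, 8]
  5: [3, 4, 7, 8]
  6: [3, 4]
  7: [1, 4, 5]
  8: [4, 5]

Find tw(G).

2

A width-2 tree decomposition is:
Bags: B1 = {3, 4, 6}  B2 = {3, 4, 5}  B3 = {2, 3, 4}  B4 = {4, 5, 7}  B5 = {1, 4, 7}  B6 = {4, 5, 8}
Tree: B1–B2, B2–B3, B2–B4, B4–B5, B4–B6
Every bag has size at most 3, so the width is 3 − 1 = 2 and tw(G) ≤ 2. On the other hand G contains the 3-clique {4, 5, 8}. A clique must lie in a single bag of any decomposition, so no decomposition can have width below 2. Hence tw(G) = 2 exactly.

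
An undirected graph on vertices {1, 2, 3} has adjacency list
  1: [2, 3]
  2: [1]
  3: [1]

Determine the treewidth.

A width-1 tree decomposition is:
Bags: B1 = {1, 2}  B2 = {1, 3}
Tree: B1–B2
Each bag holds 2 vertices, so the decomposition has width 1, which upper-bounds the treewidth. Any graph with an edge has treewidth ≥ 1, and G has the edge 1–2. Therefore the treewidth is 1.

1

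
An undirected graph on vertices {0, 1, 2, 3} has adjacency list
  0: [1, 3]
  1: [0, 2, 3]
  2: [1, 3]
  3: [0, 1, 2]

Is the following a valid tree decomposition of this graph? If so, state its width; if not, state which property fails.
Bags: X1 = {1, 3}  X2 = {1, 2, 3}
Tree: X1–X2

No — vertex 0 appears in no bag.

A tree decomposition must satisfy three properties: every vertex lies in some bag; for every edge, both endpoints lie together in some bag; and for every vertex, the bags containing it form a connected subtree. Here vertex 0 appears in no bag, so the decomposition is invalid.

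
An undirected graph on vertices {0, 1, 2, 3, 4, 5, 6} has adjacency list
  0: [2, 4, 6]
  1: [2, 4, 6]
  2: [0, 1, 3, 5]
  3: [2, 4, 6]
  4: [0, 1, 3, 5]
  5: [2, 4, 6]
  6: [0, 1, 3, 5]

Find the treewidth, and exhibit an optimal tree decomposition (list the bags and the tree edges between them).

Treewidth 3.
One such decomposition:
Bags: B1 = {1, 2, 4, 6}  B2 = {0, 2, 4, 6}  B3 = {2, 3, 4, 6}  B4 = {2, 4, 5, 6}
Tree: B1–B2, B2–B3, B3–B4

The largest bag has 4 vertices, giving width 3; this decomposition certifies tw(G) ≤ 3. For the lower bound: the 4 vertex sets {1,4}, {0,2}, {6}, {3} are disjoint, each induces a connected subgraph, and every pair is joined by at least one edge of G. Contracting each set to a single vertex therefore yields K_{4} as a minor, and since treewidth is minor-monotone, tw(G) ≥ tw(K_{4}) = 3. The upper and lower bounds meet at 3, so that is the treewidth.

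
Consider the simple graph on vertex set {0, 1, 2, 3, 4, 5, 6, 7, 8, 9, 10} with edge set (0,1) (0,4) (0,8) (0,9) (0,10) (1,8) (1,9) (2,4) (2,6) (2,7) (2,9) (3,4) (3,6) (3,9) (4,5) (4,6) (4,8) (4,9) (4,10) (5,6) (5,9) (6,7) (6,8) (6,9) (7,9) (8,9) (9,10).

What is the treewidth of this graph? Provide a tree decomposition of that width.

Treewidth 3.
One such decomposition:
Bags: B1 = {2, 4, 6, 9}  B2 = {4, 6, 8, 9}  B3 = {0, 4, 8, 9}  B4 = {0, 4, 9, 10}  B5 = {2, 6, 7, 9}  B6 = {4, 5, 6, 9}  B7 = {3, 4, 6, 9}  B8 = {0, 1, 8, 9}
Tree: B1–B2, B2–B3, B3–B4, B1–B5, B1–B6, B1–B7, B3–B8

Every bag has size at most 4, so the width is 4 − 1 = 3 and tw(G) ≤ 3. On the other hand G contains the 4-clique {0, 1, 8, 9}. A clique must lie in a single bag of any decomposition, so no decomposition can have width below 3. The upper and lower bounds meet at 3, so that is the treewidth.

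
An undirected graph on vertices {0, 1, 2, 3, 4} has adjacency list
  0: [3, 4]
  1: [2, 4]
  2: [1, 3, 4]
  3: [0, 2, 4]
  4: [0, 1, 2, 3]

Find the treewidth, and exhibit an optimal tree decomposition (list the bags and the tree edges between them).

Treewidth 2.
Bags: B1 = {0, 3, 4}  B2 = {2, 3, 4}  B3 = {1, 2, 4}
Tree: B1–B2, B2–B3

The largest bag has 3 vertices, giving width 2; this decomposition certifies tw(G) ≤ 2. Conversely, {0, 3, 4} is a clique of size 3, and the vertices of any clique must share a bag in every tree decomposition; so some bag has ≥ 3 vertices and tw(G) ≥ 2. Combining the bounds, tw(G) = 2.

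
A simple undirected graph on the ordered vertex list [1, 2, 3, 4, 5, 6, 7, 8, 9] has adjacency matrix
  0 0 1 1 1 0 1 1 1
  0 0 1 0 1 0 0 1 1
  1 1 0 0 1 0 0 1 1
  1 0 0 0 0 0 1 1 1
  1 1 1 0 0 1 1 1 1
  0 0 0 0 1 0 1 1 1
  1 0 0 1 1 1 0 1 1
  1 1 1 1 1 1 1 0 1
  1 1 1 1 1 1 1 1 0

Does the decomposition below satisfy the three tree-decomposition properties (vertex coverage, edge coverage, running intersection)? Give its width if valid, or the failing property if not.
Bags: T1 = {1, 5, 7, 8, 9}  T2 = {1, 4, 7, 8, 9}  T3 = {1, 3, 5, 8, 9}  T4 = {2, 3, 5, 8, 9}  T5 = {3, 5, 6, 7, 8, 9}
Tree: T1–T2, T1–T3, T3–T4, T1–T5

No — bags containing vertex 3 are not connected in the tree.

A tree decomposition must satisfy three properties: every vertex lies in some bag; for every edge, both endpoints lie together in some bag; and for every vertex, the bags containing it form a connected subtree. Here bags containing vertex 3 are not connected in the tree, so the decomposition is invalid.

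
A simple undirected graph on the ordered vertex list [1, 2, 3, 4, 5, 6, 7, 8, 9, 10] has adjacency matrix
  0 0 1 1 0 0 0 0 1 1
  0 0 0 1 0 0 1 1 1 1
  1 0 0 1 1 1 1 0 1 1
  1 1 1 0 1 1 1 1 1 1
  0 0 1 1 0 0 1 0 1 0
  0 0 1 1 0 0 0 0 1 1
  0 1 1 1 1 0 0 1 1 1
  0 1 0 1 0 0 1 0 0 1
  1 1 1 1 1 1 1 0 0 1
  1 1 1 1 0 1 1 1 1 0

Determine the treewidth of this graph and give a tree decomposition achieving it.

Each bag holds 5 vertices, so the decomposition has width 4, which upper-bounds the treewidth. For the lower bound, the 5 vertices {2, 4, 7, 8, 10} are pairwise adjacent, and any tree decomposition puts a clique entirely inside one bag — forcing width ≥ 4. Therefore the treewidth is 4.

Treewidth 4.
One optimal decomposition is:
Bags: B1 = {3, 4, 7, 9, 10}  B2 = {2, 4, 7, 9, 10}  B3 = {3, 4, 5, 7, 9}  B4 = {1, 3, 4, 9, 10}  B5 = {3, 4, 6, 9, 10}  B6 = {2, 4, 7, 8, 10}
Tree: B1–B2, B1–B3, B1–B4, B4–B5, B2–B6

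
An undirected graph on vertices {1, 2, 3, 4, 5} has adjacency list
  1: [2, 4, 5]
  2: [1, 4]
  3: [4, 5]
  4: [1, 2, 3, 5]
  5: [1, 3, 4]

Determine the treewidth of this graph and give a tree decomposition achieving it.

Treewidth 2.
Bags: B1 = {3, 4, 5}  B2 = {1, 4, 5}  B3 = {1, 2, 4}
Tree: B1–B2, B2–B3

Each bag holds 3 vertices, so the decomposition has width 2, which upper-bounds the treewidth. On the other hand G contains the 3-clique {1, 2, 4}. A clique must lie in a single bag of any decomposition, so no decomposition can have width below 2. Therefore the treewidth is 2.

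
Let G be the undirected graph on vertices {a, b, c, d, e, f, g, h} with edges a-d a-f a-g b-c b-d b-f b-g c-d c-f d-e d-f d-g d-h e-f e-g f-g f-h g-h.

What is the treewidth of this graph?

A width-3 tree decomposition is:
Bags: B1 = {b, d, f, g}  B2 = {a, d, f, g}  B3 = {b, c, d, f}  B4 = {d, f, g, h}  B5 = {d, e, f, g}
Tree: B1–B2, B1–B3, B2–B4, B4–B5
Every bag has size at most 4, so the width is 4 − 1 = 3 and tw(G) ≤ 3. Conversely, {d, e, f, g} is a clique of size 4, and the vertices of any clique must share a bag in every tree decomposition; so some bag has ≥ 4 vertices and tw(G) ≥ 3. Combining the bounds, tw(G) = 3.

3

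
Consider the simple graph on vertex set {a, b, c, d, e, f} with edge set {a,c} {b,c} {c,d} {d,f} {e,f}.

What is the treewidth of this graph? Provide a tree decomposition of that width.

Treewidth 1.
Bags: B1 = {d, f}  B2 = {c, d}  B3 = {a, c}  B4 = {e, f}  B5 = {b, c}
Tree: B1–B2, B2–B3, B1–B4, B3–B5

Each bag holds 2 vertices, so the decomposition has width 1, which upper-bounds the treewidth. Any graph with an edge has treewidth ≥ 1, and G has the edge d–f. Hence tw(G) = 1 exactly.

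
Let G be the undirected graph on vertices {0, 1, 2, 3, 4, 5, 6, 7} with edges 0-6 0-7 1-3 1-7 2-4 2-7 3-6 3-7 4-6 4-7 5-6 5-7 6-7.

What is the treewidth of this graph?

A width-2 tree decomposition is:
Bags: B1 = {4, 6, 7}  B2 = {3, 6, 7}  B3 = {2, 4, 7}  B4 = {1, 3, 7}  B5 = {5, 6, 7}  B6 = {0, 6, 7}
Tree: B1–B2, B1–B3, B2–B4, B2–B5, B5–B6
Each bag holds 3 vertices, so the decomposition has width 2, which upper-bounds the treewidth. Conversely, {1, 3, 7} is a clique of size 3, and the vertices of any clique must share a bag in every tree decomposition; so some bag has ≥ 3 vertices and tw(G) ≥ 2. The upper and lower bounds meet at 2, so that is the treewidth.

2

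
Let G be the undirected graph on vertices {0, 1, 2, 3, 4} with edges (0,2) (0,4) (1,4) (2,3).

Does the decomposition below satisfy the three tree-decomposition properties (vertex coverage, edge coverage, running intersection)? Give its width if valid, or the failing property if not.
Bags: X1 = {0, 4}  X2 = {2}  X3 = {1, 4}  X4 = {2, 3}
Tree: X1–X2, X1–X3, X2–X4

No — edge (0,2) lies in no bag.

A tree decomposition must satisfy three properties: every vertex lies in some bag; for every edge, both endpoints lie together in some bag; and for every vertex, the bags containing it form a connected subtree. Here edge (0,2) lies in no bag, so the decomposition is invalid.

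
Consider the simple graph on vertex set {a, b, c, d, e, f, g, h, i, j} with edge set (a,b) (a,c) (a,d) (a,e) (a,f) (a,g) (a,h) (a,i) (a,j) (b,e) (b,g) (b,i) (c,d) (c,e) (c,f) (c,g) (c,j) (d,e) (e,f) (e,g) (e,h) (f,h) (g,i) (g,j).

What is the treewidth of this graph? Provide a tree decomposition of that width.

Treewidth 3.
One such decomposition:
Bags: B1 = {a, c, e, f}  B2 = {a, c, e, g}  B3 = {a, b, e, g}  B4 = {a, b, g, i}  B5 = {a, e, f, h}  B6 = {a, c, g, j}  B7 = {a, c, d, e}
Tree: B1–B2, B2–B3, B3–B4, B1–B5, B2–B6, B1–B7

The largest bag has 4 vertices, giving width 3; this decomposition certifies tw(G) ≤ 3. For the lower bound, the 4 vertices {a, c, g, j} are pairwise adjacent, and any tree decomposition puts a clique entirely inside one bag — forcing width ≥ 3. The upper and lower bounds meet at 3, so that is the treewidth.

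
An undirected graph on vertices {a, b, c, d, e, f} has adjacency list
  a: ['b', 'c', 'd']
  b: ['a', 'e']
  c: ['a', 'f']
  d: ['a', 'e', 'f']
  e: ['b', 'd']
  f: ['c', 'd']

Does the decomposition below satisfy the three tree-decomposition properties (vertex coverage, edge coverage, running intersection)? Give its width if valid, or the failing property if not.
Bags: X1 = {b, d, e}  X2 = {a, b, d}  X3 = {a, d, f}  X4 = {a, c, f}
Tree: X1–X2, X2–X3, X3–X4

Yes; width 2.

Vertex coverage: the bags together contain {a, b, c, d, e, f}, the full vertex set. Edge coverage: each edge of G has both endpoints in at least one bag. Running intersection: for every vertex, the bags containing it form a connected subtree. All three properties hold, so this is a valid tree decomposition of width max|bag| − 1 = 2, and hence tw(G) ≤ 2.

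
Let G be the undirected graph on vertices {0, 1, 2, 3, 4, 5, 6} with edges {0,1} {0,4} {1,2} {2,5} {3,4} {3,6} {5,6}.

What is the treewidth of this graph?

2

A width-2 tree decomposition is:
Bags: B1 = {0, 1, 2}  B2 = {0, 2, 5}  B3 = {0, 5, 6}  B4 = {0, 3, 6}  B5 = {0, 3, 4}
Tree: B1–B2, B2–B3, B3–B4, B4–B5
Each bag holds 3 vertices, so the decomposition has width 2, which upper-bounds the treewidth. The edges 0–1–2–5–6–3–4–0 form a cycle, so G is not a tree and its treewidth is at least 2. The upper and lower bounds meet at 2, so that is the treewidth.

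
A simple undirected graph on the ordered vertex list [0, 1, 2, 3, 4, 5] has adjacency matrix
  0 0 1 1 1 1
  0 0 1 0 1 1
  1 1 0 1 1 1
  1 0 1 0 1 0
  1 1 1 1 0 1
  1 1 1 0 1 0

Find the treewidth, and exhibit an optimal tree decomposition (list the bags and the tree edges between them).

Treewidth 3.
Bags: B1 = {0, 2, 4, 5}  B2 = {1, 2, 4, 5}  B3 = {0, 2, 3, 4}
Tree: B1–B2, B1–B3

The largest bag has 4 vertices, giving width 3; this decomposition certifies tw(G) ≤ 3. Conversely, {0, 2, 3, 4} is a clique of size 4, and the vertices of any clique must share a bag in every tree decomposition; so some bag has ≥ 4 vertices and tw(G) ≥ 3. Therefore the treewidth is 3.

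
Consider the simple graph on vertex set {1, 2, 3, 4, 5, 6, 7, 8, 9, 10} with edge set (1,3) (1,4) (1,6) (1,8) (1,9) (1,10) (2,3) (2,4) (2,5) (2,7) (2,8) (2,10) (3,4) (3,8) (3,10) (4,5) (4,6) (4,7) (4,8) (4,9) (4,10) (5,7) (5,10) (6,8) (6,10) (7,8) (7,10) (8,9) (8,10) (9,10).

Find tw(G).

4

A width-4 tree decomposition is:
Bags: B1 = {1, 4, 6, 8, 10}  B2 = {1, 3, 4, 8, 10}  B3 = {2, 3, 4, 8, 10}  B4 = {1, 4, 8, 9, 10}  B5 = {2, 4, 7, 8, 10}  B6 = {2, 4, 5, 7, 10}
Tree: B1–B2, B2–B3, B2–B4, B3–B5, B5–B6
Every bag has size at most 5, so the width is 5 − 1 = 4 and tw(G) ≤ 4. On the other hand G contains the 5-clique {1, 4, 8, 9, 10}. A clique must lie in a single bag of any decomposition, so no decomposition can have width below 4. Therefore the treewidth is 4.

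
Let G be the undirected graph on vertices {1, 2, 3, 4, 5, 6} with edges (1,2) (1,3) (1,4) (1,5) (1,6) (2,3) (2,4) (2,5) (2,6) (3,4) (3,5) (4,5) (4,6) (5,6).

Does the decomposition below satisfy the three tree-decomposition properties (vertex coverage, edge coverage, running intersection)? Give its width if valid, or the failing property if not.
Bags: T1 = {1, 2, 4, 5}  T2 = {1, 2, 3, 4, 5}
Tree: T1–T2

No — vertex 6 appears in no bag.

A tree decomposition must satisfy three properties: every vertex lies in some bag; for every edge, both endpoints lie together in some bag; and for every vertex, the bags containing it form a connected subtree. Here vertex 6 appears in no bag, so the decomposition is invalid.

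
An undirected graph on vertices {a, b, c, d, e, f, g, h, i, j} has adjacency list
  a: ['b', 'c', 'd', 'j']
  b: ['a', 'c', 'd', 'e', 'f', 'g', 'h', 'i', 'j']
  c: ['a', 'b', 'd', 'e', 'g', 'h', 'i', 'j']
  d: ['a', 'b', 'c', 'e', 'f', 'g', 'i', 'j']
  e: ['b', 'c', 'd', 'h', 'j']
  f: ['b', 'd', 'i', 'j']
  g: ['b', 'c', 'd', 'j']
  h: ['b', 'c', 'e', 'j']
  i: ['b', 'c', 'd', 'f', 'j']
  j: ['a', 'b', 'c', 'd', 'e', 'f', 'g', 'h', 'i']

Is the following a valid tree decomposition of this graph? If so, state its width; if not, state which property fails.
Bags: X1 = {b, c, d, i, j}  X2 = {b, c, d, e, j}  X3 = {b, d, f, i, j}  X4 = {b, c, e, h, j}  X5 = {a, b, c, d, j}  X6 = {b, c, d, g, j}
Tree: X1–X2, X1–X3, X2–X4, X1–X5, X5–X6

Vertex coverage: the bags together contain {a, b, c, d, e, f, g, h, i, j}, the full vertex set. Edge coverage: each edge of G has both endpoints in at least one bag. Running intersection: for every vertex, the bags containing it form a connected subtree. All three properties hold, so this is a valid tree decomposition of width max|bag| − 1 = 4, and hence tw(G) ≤ 4.

Yes; width 4.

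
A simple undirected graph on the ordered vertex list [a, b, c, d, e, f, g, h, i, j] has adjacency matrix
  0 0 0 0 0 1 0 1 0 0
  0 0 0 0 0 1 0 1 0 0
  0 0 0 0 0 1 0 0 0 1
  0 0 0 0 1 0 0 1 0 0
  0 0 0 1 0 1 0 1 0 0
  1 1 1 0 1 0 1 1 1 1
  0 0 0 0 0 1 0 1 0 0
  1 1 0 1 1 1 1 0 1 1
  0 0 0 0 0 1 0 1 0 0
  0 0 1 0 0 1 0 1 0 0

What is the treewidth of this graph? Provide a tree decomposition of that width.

Every bag has size at most 3, so the width is 3 − 1 = 2 and tw(G) ≤ 2. Conversely, {d, e, h} is a clique of size 3, and the vertices of any clique must share a bag in every tree decomposition; so some bag has ≥ 3 vertices and tw(G) ≥ 2. Therefore the treewidth is 2.

Treewidth 2.
One such decomposition:
Bags: B1 = {f, h, i}  B2 = {e, f, h}  B3 = {f, g, h}  B4 = {b, f, h}  B5 = {d, e, h}  B6 = {a, f, h}  B7 = {f, h, j}  B8 = {c, f, j}
Tree: B1–B2, B1–B3, B1–B4, B2–B5, B3–B6, B1–B7, B7–B8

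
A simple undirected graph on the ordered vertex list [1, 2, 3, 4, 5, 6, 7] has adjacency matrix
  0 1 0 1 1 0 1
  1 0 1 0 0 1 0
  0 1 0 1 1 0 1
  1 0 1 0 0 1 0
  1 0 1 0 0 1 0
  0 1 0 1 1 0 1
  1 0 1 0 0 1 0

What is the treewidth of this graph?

3

A width-3 tree decomposition is:
Bags: B1 = {1, 3, 6, 7}  B2 = {1, 3, 4, 6}  B3 = {1, 2, 3, 6}  B4 = {1, 3, 5, 6}
Tree: B1–B2, B2–B3, B3–B4
Each bag holds 4 vertices, so the decomposition has width 3, which upper-bounds the treewidth. For the lower bound: the 4 vertex sets {3,7}, {1,4}, {6}, {2} are disjoint, each induces a connected subgraph, and every pair is joined by at least one edge of G. Contracting each set to a single vertex therefore yields K_{4} as a minor, and since treewidth is minor-monotone, tw(G) ≥ tw(K_{4}) = 3. The upper and lower bounds meet at 3, so that is the treewidth.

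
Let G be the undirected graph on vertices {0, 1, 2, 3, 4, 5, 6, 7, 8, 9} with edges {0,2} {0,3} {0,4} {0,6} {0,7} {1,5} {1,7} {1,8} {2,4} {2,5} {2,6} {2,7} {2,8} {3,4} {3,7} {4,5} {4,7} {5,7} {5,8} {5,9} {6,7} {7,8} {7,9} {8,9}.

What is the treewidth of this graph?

3

A width-3 tree decomposition is:
Bags: B1 = {0, 2, 4, 7}  B2 = {0, 2, 6, 7}  B3 = {2, 4, 5, 7}  B4 = {2, 5, 7, 8}  B5 = {5, 7, 8, 9}  B6 = {1, 5, 7, 8}  B7 = {0, 3, 4, 7}
Tree: B1–B2, B1–B3, B3–B4, B4–B5, B5–B6, B1–B7
Every bag has size at most 4, so the width is 4 − 1 = 3 and tw(G) ≤ 3. For the lower bound, the 4 vertices {1, 5, 7, 8} are pairwise adjacent, and any tree decomposition puts a clique entirely inside one bag — forcing width ≥ 3. Combining the bounds, tw(G) = 3.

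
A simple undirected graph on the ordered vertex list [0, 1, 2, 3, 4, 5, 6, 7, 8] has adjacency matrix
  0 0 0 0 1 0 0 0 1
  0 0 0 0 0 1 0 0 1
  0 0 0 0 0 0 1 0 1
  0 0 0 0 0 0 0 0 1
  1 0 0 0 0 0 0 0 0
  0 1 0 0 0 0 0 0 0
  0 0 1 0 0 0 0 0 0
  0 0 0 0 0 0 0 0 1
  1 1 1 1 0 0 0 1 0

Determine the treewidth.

A width-1 tree decomposition is:
Bags: B1 = {1, 5}  B2 = {1, 8}  B3 = {2, 8}  B4 = {7, 8}  B5 = {0, 8}  B6 = {0, 4}  B7 = {3, 8}  B8 = {2, 6}
Tree: B1–B2, B2–B3, B2–B4, B2–B5, B5–B6, B2–B7, B3–B8
Each bag holds 2 vertices, so the decomposition has width 1, which upper-bounds the treewidth. Since G has at least one edge (e.g. 1–5), it is not an edgeless graph, so tw(G) ≥ 1. The upper and lower bounds meet at 1, so that is the treewidth.

1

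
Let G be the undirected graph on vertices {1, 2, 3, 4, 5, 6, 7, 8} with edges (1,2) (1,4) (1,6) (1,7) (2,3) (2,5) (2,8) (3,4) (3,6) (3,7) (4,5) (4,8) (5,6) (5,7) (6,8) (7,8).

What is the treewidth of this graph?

A width-4 tree decomposition is:
Bags: B1 = {1, 2, 3, 5, 8}  B2 = {1, 3, 4, 5, 8}  B3 = {1, 3, 5, 7, 8}  B4 = {1, 3, 5, 6, 8}
Tree: B1–B2, B2–B3, B3–B4
Each bag holds 5 vertices, so the decomposition has width 4, which upper-bounds the treewidth. For the lower bound: the 5 vertex sets {2,3}, {4,8}, {1,7}, {5}, {6} are disjoint, each induces a connected subgraph, and every pair is joined by at least one edge of G. Contracting each set to a single vertex therefore yields K_{5} as a minor, and since treewidth is minor-monotone, tw(G) ≥ tw(K_{5}) = 4. Hence tw(G) = 4 exactly.

4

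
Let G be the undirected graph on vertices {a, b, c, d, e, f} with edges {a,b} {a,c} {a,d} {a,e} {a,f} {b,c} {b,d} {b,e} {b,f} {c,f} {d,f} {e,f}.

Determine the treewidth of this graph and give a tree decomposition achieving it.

The largest bag has 4 vertices, giving width 3; this decomposition certifies tw(G) ≤ 3. For the lower bound, the 4 vertices {a, b, d, f} are pairwise adjacent, and any tree decomposition puts a clique entirely inside one bag — forcing width ≥ 3. Therefore the treewidth is 3.

Treewidth 3.
One such decomposition:
Bags: B1 = {a, b, e, f}  B2 = {a, b, d, f}  B3 = {a, b, c, f}
Tree: B1–B2, B1–B3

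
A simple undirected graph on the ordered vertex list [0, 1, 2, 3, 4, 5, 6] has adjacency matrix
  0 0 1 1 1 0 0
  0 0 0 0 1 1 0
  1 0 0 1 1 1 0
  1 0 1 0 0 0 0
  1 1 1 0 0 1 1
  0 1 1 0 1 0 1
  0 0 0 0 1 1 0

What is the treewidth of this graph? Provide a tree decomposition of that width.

Every bag has size at most 3, so the width is 3 − 1 = 2 and tw(G) ≤ 2. Conversely, {0, 2, 3} is a clique of size 3, and the vertices of any clique must share a bag in every tree decomposition; so some bag has ≥ 3 vertices and tw(G) ≥ 2. Hence tw(G) = 2 exactly.

Treewidth 2.
One optimal decomposition is:
Bags: B1 = {0, 2, 4}  B2 = {0, 2, 3}  B3 = {2, 4, 5}  B4 = {1, 4, 5}  B5 = {4, 5, 6}
Tree: B1–B2, B1–B3, B3–B4, B4–B5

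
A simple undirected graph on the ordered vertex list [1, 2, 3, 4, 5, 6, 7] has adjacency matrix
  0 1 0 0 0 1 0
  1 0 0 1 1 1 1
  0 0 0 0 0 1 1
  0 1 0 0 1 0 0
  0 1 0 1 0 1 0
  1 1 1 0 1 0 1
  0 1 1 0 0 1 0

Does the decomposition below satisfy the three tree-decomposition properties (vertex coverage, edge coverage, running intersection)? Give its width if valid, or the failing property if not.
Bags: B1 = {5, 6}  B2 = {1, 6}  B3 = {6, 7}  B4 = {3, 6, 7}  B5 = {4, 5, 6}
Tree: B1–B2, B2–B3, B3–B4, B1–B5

No — vertex 2 appears in no bag.

A tree decomposition must satisfy three properties: every vertex lies in some bag; for every edge, both endpoints lie together in some bag; and for every vertex, the bags containing it form a connected subtree. Here vertex 2 appears in no bag, so the decomposition is invalid.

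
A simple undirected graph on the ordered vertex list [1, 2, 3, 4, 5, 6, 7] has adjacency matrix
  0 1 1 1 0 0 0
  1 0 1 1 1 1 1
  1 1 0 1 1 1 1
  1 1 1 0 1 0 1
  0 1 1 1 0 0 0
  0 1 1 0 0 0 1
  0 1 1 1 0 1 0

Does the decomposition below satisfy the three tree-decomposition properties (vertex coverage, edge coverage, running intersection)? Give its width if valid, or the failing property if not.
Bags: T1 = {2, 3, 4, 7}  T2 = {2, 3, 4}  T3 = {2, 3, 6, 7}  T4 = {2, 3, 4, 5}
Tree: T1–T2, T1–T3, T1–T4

No — vertex 1 appears in no bag.

A tree decomposition must satisfy three properties: every vertex lies in some bag; for every edge, both endpoints lie together in some bag; and for every vertex, the bags containing it form a connected subtree. Here vertex 1 appears in no bag, so the decomposition is invalid.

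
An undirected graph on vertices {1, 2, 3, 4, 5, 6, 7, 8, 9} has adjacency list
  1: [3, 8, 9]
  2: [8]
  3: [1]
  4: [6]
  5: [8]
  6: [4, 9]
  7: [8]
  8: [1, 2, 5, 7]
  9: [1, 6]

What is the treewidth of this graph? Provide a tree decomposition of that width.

Treewidth 1.
One optimal decomposition is:
Bags: B1 = {1, 8}  B2 = {1, 9}  B3 = {2, 8}  B4 = {7, 8}  B5 = {6, 9}  B6 = {1, 3}  B7 = {5, 8}  B8 = {4, 6}
Tree: B1–B2, B1–B3, B3–B4, B2–B5, B1–B6, B3–B7, B5–B8

Each bag holds 2 vertices, so the decomposition has width 1, which upper-bounds the treewidth. Any graph with an edge has treewidth ≥ 1, and G has the edge 8–1. Therefore the treewidth is 1.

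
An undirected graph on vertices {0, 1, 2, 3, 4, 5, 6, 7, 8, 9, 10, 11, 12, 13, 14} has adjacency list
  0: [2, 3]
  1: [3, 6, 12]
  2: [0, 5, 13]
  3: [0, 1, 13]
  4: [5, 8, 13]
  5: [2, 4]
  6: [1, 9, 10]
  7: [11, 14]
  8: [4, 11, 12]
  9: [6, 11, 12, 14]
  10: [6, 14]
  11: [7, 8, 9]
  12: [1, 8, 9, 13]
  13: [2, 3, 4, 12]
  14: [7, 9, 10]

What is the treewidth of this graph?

3

A width-3 tree decomposition is:
Bags: B1 = {0, 2, 3, 5}  B2 = {2, 3, 5, 13}  B3 = {3, 4, 5, 13}  B4 = {1, 3, 4, 13}  B5 = {1, 4, 12, 13}  B6 = {1, 4, 8, 12}  B7 = {1, 6, 8, 12}  B8 = {6, 8, 9, 12}  B9 = {6, 8, 9, 11}  B10 = {6, 9, 10, 11}  B11 = {9, 10, 11, 14}  B12 = {7, 10, 11, 14}
Tree: B1–B2, B2–B3, B3–B4, B4–B5, B5–B6, B6–B7, B7–B8, B8–B9, B9–B10, B10–B11, B11–B12
Every bag has size at most 4, so the width is 4 − 1 = 3 and tw(G) ≤ 3. For the lower bound: the 4 vertex sets {0,2,5}, {3}, {13}, {1,4,8,12} are disjoint, each induces a connected subgraph, and every pair is joined by at least one edge of G. Contracting each set to a single vertex therefore yields K_{4} as a minor, and since treewidth is minor-monotone, tw(G) ≥ tw(K_{4}) = 3. Therefore the treewidth is 3.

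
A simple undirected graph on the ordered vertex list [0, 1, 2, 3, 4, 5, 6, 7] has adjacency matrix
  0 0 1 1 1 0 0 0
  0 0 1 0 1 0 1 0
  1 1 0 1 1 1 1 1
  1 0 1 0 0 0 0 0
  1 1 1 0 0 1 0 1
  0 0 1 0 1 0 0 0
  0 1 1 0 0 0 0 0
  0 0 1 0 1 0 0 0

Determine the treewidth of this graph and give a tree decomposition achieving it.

The largest bag has 3 vertices, giving width 2; this decomposition certifies tw(G) ≤ 2. On the other hand G contains the 3-clique {0, 2, 3}. A clique must lie in a single bag of any decomposition, so no decomposition can have width below 2. Combining the bounds, tw(G) = 2.

Treewidth 2.
One optimal decomposition is:
Bags: B1 = {1, 2, 4}  B2 = {2, 4, 5}  B3 = {0, 2, 4}  B4 = {2, 4, 7}  B5 = {0, 2, 3}  B6 = {1, 2, 6}
Tree: B1–B2, B1–B3, B1–B4, B3–B5, B1–B6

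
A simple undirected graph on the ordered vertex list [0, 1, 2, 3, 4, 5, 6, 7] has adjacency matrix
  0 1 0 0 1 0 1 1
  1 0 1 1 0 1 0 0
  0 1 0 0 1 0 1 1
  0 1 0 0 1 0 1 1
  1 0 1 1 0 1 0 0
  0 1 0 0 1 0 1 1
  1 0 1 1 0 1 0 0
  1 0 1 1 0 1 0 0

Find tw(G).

A width-4 tree decomposition is:
Bags: B1 = {1, 3, 4, 6, 7}  B2 = {1, 4, 5, 6, 7}  B3 = {0, 1, 4, 6, 7}  B4 = {1, 2, 4, 6, 7}
Tree: B1–B2, B2–B3, B3–B4
Each bag holds 5 vertices, so the decomposition has width 4, which upper-bounds the treewidth. For the lower bound: the 5 vertex sets {3,7}, {1,5}, {0,6}, {4}, {2} are disjoint, each induces a connected subgraph, and every pair is joined by at least one edge of G. Contracting each set to a single vertex therefore yields K_{5} as a minor, and since treewidth is minor-monotone, tw(G) ≥ tw(K_{5}) = 4. Hence tw(G) = 4 exactly.

4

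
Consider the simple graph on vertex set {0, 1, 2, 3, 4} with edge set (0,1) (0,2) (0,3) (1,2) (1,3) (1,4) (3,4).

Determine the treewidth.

2

A width-2 tree decomposition is:
Bags: B1 = {0, 1, 2}  B2 = {0, 1, 3}  B3 = {1, 3, 4}
Tree: B1–B2, B2–B3
Every bag has size at most 3, so the width is 3 − 1 = 2 and tw(G) ≤ 2. On the other hand G contains the 3-clique {0, 1, 2}. A clique must lie in a single bag of any decomposition, so no decomposition can have width below 2. Combining the bounds, tw(G) = 2.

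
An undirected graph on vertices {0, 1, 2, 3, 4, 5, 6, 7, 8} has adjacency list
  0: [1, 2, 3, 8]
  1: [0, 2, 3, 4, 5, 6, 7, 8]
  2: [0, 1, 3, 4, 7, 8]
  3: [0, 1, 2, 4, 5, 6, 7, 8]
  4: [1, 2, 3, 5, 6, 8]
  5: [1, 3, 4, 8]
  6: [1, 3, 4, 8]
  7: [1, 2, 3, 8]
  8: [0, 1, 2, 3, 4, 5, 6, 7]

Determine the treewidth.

4

A width-4 tree decomposition is:
Bags: B1 = {1, 2, 3, 4, 8}  B2 = {0, 1, 2, 3, 8}  B3 = {1, 3, 4, 6, 8}  B4 = {1, 2, 3, 7, 8}  B5 = {1, 3, 4, 5, 8}
Tree: B1–B2, B1–B3, B1–B4, B1–B5
Each bag holds 5 vertices, so the decomposition has width 4, which upper-bounds the treewidth. On the other hand G contains the 5-clique {0, 1, 2, 3, 8}. A clique must lie in a single bag of any decomposition, so no decomposition can have width below 4. Therefore the treewidth is 4.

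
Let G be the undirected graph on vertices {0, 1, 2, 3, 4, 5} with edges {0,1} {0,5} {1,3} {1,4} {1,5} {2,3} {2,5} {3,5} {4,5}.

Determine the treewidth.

2

A width-2 tree decomposition is:
Bags: B1 = {1, 3, 5}  B2 = {1, 4, 5}  B3 = {2, 3, 5}  B4 = {0, 1, 5}
Tree: B1–B2, B1–B3, B1–B4
Every bag has size at most 3, so the width is 3 − 1 = 2 and tw(G) ≤ 2. On the other hand G contains the 3-clique {0, 1, 5}. A clique must lie in a single bag of any decomposition, so no decomposition can have width below 2. Hence tw(G) = 2 exactly.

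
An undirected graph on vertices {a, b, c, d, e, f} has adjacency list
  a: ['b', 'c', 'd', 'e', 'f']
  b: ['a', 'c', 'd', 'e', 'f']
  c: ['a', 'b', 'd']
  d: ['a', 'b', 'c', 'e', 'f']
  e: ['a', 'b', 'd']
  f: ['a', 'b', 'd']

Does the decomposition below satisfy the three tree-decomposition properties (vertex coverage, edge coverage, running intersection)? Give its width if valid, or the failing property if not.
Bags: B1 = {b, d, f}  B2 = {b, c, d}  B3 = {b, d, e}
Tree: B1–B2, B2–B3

A tree decomposition must satisfy three properties: every vertex lies in some bag; for every edge, both endpoints lie together in some bag; and for every vertex, the bags containing it form a connected subtree. Here vertex a appears in no bag, so the decomposition is invalid.

No — vertex a appears in no bag.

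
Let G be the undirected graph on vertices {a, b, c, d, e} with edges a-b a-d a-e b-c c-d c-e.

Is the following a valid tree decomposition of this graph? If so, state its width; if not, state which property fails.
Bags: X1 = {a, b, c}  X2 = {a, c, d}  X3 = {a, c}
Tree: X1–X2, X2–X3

No — vertex e appears in no bag.

A tree decomposition must satisfy three properties: every vertex lies in some bag; for every edge, both endpoints lie together in some bag; and for every vertex, the bags containing it form a connected subtree. Here vertex e appears in no bag, so the decomposition is invalid.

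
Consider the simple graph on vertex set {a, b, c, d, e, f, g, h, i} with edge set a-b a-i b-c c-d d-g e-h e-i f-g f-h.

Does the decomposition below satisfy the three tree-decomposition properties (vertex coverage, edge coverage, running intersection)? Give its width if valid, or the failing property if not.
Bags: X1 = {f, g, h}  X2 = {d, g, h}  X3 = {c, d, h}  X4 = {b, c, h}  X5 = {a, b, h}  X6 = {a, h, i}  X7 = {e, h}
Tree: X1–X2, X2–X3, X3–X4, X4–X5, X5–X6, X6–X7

A tree decomposition must satisfy three properties: every vertex lies in some bag; for every edge, both endpoints lie together in some bag; and for every vertex, the bags containing it form a connected subtree. Here edge (i,e) lies in no bag, so the decomposition is invalid.

No — edge (i,e) lies in no bag.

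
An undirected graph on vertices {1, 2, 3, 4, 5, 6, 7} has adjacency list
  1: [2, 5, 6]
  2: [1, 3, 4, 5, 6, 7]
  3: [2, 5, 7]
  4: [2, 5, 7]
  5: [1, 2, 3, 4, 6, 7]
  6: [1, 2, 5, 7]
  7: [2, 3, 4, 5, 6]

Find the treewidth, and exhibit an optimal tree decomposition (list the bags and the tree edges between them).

Treewidth 3.
One optimal decomposition is:
Bags: B1 = {2, 4, 5, 7}  B2 = {2, 3, 5, 7}  B3 = {2, 5, 6, 7}  B4 = {1, 2, 5, 6}
Tree: B1–B2, B2–B3, B3–B4

The largest bag has 4 vertices, giving width 3; this decomposition certifies tw(G) ≤ 3. On the other hand G contains the 4-clique {1, 2, 5, 6}. A clique must lie in a single bag of any decomposition, so no decomposition can have width below 3. The upper and lower bounds meet at 3, so that is the treewidth.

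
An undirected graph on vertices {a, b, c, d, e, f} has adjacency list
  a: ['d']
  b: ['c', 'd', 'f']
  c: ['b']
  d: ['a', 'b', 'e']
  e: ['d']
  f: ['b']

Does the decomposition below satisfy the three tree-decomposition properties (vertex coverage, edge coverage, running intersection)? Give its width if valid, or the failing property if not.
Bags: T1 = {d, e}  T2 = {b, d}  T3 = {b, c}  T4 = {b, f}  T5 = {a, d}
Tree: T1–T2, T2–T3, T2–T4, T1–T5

Yes; width 1.

Every vertex of G appears in some bag (union = {a, b, c, d, e, f}); every edge is covered by a bag; and for each vertex v the set of bags containing v is connected in the bag tree. The decomposition is therefore valid. The largest bag has 2 vertices, so the width is 1.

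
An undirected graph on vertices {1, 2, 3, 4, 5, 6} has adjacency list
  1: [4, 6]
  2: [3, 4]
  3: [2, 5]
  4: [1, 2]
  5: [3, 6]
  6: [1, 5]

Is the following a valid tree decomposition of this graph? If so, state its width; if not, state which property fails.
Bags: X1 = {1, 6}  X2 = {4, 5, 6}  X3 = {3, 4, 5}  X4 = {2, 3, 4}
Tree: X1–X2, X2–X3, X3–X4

A tree decomposition must satisfy three properties: every vertex lies in some bag; for every edge, both endpoints lie together in some bag; and for every vertex, the bags containing it form a connected subtree. Here edge (4,1) lies in no bag, so the decomposition is invalid.

No — edge (4,1) lies in no bag.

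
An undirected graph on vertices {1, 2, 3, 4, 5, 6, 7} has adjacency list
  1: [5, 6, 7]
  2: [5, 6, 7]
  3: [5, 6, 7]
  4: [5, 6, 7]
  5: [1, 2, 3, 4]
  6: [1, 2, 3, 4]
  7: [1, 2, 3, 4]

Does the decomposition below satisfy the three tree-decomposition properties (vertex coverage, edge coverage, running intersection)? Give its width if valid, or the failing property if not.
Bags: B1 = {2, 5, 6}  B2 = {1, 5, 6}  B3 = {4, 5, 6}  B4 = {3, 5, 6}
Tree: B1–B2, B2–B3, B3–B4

A tree decomposition must satisfy three properties: every vertex lies in some bag; for every edge, both endpoints lie together in some bag; and for every vertex, the bags containing it form a connected subtree. Here vertex 7 appears in no bag, so the decomposition is invalid.

No — vertex 7 appears in no bag.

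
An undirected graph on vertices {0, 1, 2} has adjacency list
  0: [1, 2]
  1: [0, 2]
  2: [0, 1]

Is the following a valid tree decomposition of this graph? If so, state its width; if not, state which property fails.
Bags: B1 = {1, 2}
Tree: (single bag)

No — vertex 0 appears in no bag.

A tree decomposition must satisfy three properties: every vertex lies in some bag; for every edge, both endpoints lie together in some bag; and for every vertex, the bags containing it form a connected subtree. Here vertex 0 appears in no bag, so the decomposition is invalid.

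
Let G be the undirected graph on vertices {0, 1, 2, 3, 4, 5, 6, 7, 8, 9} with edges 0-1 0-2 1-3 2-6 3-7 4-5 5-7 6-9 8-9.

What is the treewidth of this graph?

A width-1 tree decomposition is:
Bags: B1 = {8, 9}  B2 = {6, 9}  B3 = {2, 6}  B4 = {0, 2}  B5 = {0, 1}  B6 = {1, 3}  B7 = {3, 7}  B8 = {5, 7}  B9 = {4, 5}
Tree: B1–B2, B2–B3, B3–B4, B4–B5, B5–B6, B6–B7, B7–B8, B8–B9
Every bag has size at most 2, so the width is 2 − 1 = 1 and tw(G) ≤ 1. Since G has at least one edge (e.g. 8–9), it is not an edgeless graph, so tw(G) ≥ 1. Hence tw(G) = 1 exactly.

1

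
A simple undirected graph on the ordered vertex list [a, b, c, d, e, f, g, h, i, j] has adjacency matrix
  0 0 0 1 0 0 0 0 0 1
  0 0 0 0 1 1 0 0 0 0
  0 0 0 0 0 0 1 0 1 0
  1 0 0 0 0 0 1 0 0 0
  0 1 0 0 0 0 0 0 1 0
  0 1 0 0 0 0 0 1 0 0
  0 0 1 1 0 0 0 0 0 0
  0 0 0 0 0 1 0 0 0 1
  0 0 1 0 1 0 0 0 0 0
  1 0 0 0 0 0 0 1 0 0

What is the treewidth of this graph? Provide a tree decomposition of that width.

Treewidth 2.
Bags: B1 = {b, f, h}  B2 = {b, h, j}  B3 = {a, b, j}  B4 = {a, b, d}  B5 = {b, d, g}  B6 = {b, c, g}  B7 = {b, c, i}  B8 = {b, e, i}
Tree: B1–B2, B2–B3, B3–B4, B4–B5, B5–B6, B6–B7, B7–B8

The largest bag has 3 vertices, giving width 2; this decomposition certifies tw(G) ≤ 2. The edges b–f–h–j–a–d–g–c–i–e–b form a cycle, so G is not a tree and its treewidth is at least 2. Combining the bounds, tw(G) = 2.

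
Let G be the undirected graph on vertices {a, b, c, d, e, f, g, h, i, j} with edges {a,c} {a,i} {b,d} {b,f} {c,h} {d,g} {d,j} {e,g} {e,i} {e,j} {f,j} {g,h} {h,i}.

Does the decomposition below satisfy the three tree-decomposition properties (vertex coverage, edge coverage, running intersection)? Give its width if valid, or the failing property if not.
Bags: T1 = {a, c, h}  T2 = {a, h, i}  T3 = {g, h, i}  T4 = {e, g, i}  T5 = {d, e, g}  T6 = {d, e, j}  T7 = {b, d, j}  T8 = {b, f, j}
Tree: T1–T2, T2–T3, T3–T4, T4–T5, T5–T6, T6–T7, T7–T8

Yes; width 2.

Every vertex of G appears in some bag (union = {a, b, c, d, e, f, g, h, i, j}); every edge is covered by a bag; and for each vertex v the set of bags containing v is connected in the bag tree. The decomposition is therefore valid. The largest bag has 3 vertices, so the width is 2.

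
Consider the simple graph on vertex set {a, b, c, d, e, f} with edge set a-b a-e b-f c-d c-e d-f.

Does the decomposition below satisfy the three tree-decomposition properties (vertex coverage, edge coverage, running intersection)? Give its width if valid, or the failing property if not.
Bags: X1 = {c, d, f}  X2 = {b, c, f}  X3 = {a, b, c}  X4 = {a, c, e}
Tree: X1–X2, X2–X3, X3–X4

Checking the three conditions: (i) the bags cover all of {a, b, c, d, e, f}; (ii) for each edge, some bag contains both endpoints; (iii) the bags containing any fixed vertex form a subtree. All hold, so the decomposition is valid with width 3 − 1 = 2.

Yes; width 2.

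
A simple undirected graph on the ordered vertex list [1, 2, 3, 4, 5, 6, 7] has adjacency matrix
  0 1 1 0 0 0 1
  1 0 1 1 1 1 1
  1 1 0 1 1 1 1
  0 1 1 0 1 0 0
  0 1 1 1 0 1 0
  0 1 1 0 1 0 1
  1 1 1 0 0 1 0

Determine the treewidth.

A width-3 tree decomposition is:
Bags: B1 = {2, 3, 6, 7}  B2 = {2, 3, 5, 6}  B3 = {1, 2, 3, 7}  B4 = {2, 3, 4, 5}
Tree: B1–B2, B1–B3, B2–B4
Every bag has size at most 4, so the width is 4 − 1 = 3 and tw(G) ≤ 3. Conversely, {1, 2, 3, 7} is a clique of size 4, and the vertices of any clique must share a bag in every tree decomposition; so some bag has ≥ 4 vertices and tw(G) ≥ 3. Hence tw(G) = 3 exactly.

3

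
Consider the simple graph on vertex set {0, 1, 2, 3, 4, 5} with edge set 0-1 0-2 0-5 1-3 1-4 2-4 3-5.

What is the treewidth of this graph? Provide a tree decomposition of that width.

Treewidth 2.
One optimal decomposition is:
Bags: B1 = {0, 2, 4}  B2 = {0, 1, 4}  B3 = {0, 1, 5}  B4 = {1, 3, 5}
Tree: B1–B2, B2–B3, B3–B4

The largest bag has 3 vertices, giving width 2; this decomposition certifies tw(G) ≤ 2. The edges 2–4–1–0–2 form a cycle, so G is not a tree and its treewidth is at least 2. The upper and lower bounds meet at 2, so that is the treewidth.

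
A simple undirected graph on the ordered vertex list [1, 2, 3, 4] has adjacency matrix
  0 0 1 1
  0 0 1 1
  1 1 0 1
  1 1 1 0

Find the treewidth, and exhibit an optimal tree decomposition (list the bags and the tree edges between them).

Each bag holds 3 vertices, so the decomposition has width 2, which upper-bounds the treewidth. Conversely, {1, 3, 4} is a clique of size 3, and the vertices of any clique must share a bag in every tree decomposition; so some bag has ≥ 3 vertices and tw(G) ≥ 2. Therefore the treewidth is 2.

Treewidth 2.
One such decomposition:
Bags: B1 = {1, 3, 4}  B2 = {2, 3, 4}
Tree: B1–B2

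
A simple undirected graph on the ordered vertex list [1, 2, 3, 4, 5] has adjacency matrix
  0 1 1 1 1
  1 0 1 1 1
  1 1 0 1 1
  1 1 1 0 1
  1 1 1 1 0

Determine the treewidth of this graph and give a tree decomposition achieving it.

Treewidth 4.
Bags: B1 = {1, 2, 3, 4, 5}
Tree: (single bag)

With just one bag of size 5, the width is 5 − 1 = 4, so tw(G) ≤ 4. Conversely, {1, 2, 3, 4, 5} is a clique of size 5, and the vertices of any clique must share a bag in every tree decomposition; so some bag has ≥ 5 vertices and tw(G) ≥ 4. Hence tw(G) = 4 exactly.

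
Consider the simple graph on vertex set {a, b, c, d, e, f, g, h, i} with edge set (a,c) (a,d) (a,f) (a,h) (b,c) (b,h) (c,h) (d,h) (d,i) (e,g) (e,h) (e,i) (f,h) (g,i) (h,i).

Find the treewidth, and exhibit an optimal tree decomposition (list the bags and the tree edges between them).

The largest bag has 3 vertices, giving width 2; this decomposition certifies tw(G) ≤ 2. Conversely, {e, g, i} is a clique of size 3, and the vertices of any clique must share a bag in every tree decomposition; so some bag has ≥ 3 vertices and tw(G) ≥ 2. Therefore the treewidth is 2.

Treewidth 2.
One such decomposition:
Bags: B1 = {d, h, i}  B2 = {e, h, i}  B3 = {a, d, h}  B4 = {e, g, i}  B5 = {a, c, h}  B6 = {a, f, h}  B7 = {b, c, h}
Tree: B1–B2, B1–B3, B2–B4, B3–B5, B3–B6, B5–B7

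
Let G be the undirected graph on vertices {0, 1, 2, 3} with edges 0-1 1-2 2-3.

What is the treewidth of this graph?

1

A width-1 tree decomposition is:
Bags: B1 = {2, 3}  B2 = {1, 2}  B3 = {0, 1}
Tree: B1–B2, B2–B3
Every bag has size at most 2, so the width is 2 − 1 = 1 and tw(G) ≤ 1. Any graph with an edge has treewidth ≥ 1, and G has the edge 3–2. Hence tw(G) = 1 exactly.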